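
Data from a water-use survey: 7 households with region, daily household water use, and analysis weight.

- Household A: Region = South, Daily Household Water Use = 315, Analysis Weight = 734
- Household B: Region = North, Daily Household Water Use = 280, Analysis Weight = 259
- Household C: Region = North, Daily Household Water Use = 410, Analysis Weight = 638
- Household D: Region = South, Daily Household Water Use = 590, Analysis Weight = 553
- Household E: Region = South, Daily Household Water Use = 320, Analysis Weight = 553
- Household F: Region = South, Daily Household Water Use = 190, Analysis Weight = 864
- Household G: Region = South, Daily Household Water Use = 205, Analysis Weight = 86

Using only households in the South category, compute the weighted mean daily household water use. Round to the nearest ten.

South rows: A, D, E, F, G
Weighted sum = 315×734 + 590×553 + 320×553 + 190×864 + 205×86
  = 231210 + 326270 + 176960 + 164160 + 17630 = 916230
Sum of weights = 734 + 553 + 553 + 864 + 86 = 2790
Weighted mean = 916230 / 2790 = 328.39785

330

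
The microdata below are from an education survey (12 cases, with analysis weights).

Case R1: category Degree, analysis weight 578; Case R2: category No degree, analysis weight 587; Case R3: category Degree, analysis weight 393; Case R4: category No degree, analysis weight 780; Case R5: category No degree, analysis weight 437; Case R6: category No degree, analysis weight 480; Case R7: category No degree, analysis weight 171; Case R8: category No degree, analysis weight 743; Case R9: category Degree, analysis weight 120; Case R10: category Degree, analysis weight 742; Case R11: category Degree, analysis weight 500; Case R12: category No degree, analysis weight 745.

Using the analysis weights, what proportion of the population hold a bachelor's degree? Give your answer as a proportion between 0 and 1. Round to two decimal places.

Sum of weights for 'Degree' = 578 + 393 + 120 + 742 + 500 = 2333
Total weight = 578 + 587 + 393 + 780 + 437 + 480 + 171 + 743 + 120 + 742 + 500 + 745 = 6276
Weighted proportion = 2333 / 6276 = 0.37173359

0.37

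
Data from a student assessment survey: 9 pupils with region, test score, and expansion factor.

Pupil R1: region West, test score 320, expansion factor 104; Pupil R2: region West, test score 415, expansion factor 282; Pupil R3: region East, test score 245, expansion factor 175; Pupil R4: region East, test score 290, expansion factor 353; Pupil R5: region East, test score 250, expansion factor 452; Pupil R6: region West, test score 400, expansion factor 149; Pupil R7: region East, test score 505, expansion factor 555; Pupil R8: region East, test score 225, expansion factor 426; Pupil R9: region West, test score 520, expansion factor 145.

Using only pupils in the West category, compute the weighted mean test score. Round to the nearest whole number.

420

West rows: R1, R2, R6, R9
Weighted sum = 320×104 + 415×282 + 400×149 + 520×145
  = 33280 + 117030 + 59600 + 75400 = 285310
Sum of weights = 104 + 282 + 149 + 145 = 680
Weighted mean = 285310 / 680 = 419.57353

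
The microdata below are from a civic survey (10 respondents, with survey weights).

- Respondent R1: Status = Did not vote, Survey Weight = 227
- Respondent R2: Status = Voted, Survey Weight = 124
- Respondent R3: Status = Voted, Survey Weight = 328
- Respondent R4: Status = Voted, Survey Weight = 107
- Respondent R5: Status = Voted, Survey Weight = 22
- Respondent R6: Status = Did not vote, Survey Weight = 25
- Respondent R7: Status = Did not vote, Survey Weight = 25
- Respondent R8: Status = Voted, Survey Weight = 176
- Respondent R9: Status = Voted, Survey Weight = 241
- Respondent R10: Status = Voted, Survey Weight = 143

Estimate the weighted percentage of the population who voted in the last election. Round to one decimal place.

Sum of weights for 'Voted' = 124 + 328 + 107 + 22 + 176 + 241 + 143 = 1141
Total weight = 227 + 124 + 328 + 107 + 22 + 25 + 25 + 176 + 241 + 143 = 1418
Weighted proportion = 1141 / 1418 = 0.80465444 → 80.465444%

80.5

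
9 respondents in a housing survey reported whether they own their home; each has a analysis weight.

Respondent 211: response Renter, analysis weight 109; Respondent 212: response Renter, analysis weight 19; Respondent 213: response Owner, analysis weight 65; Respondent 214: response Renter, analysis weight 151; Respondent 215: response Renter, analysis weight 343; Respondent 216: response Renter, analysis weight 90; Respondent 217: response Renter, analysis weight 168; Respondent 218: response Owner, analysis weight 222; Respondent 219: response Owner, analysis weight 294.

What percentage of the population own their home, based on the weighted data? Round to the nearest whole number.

40

Sum of weights for 'Owner' = 65 + 222 + 294 = 581
Total weight = 109 + 19 + 65 + 151 + 343 + 90 + 168 + 222 + 294 = 1461
Weighted proportion = 581 / 1461 = 0.39767283 → 39.767283%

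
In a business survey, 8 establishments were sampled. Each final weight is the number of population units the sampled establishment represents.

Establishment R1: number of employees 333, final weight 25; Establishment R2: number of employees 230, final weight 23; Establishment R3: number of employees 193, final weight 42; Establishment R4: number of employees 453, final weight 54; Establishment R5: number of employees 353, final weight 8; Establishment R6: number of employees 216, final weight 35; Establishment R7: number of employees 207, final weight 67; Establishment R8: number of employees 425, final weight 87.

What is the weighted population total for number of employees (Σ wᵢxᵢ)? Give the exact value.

Weighted total = 333×25 + 230×23 + 193×42 + 453×54 + 353×8 + 216×35 + 207×67 + 425×87
  = 8325 + 5290 + 8106 + 24462 + 2824 + 7560 + 13869 + 36975 = 107411

107411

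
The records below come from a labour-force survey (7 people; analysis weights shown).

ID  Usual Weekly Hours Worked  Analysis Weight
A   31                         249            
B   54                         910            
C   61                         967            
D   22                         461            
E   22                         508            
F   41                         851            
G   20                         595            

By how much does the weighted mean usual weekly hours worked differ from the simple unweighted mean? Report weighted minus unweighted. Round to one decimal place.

Unweighted sum = 31 + 54 + 61 + 22 + 22 + 41 + 20 = 251
Unweighted mean = 251 / 7 = 35.857143
Weighted sum = 31×249 + 54×910 + 61×967 + 22×461 + 22×508 + 41×851 + 20×595
  = 7719 + 49140 + 58987 + 10142 + 11176 + 34891 + 11900 = 183955
Sum of weights = 4541
Weighted mean = 183955 / 4541 = 40.5098
Difference (weighted minus unweighted) = 4.6526567

4.7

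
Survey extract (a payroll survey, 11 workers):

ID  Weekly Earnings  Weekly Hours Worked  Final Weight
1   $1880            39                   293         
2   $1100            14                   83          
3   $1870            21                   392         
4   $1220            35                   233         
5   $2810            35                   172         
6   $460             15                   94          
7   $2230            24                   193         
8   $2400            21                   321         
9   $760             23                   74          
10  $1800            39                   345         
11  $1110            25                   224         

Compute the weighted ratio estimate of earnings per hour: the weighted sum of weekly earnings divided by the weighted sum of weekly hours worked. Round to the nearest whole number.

Σ wᵢ·y = 1880×293 + 1100×83 + 1870×392 + 1220×233 + 2810×172 + 460×94 + 2230×193 + 2400×321 + 760×74 + 1800×345 + 1110×224
  = 550840 + 91300 + 733040 + 284260 + 483320 + 43240 + 430390 + 770400 + 56240 + 621000 + 248640 = 4312670
Σ wᵢ·x = 39×293 + 14×83 + 21×392 + 35×233 + 35×172 + 15×94 + 24×193 + 21×321 + 23×74 + 39×345 + 25×224
  = 11427 + 1162 + 8232 + 8155 + 6020 + 1410 + 4632 + 6741 + 1702 + 13455 + 5600 = 68536
Ratio = 4312670 / 68536 = 62.925616

63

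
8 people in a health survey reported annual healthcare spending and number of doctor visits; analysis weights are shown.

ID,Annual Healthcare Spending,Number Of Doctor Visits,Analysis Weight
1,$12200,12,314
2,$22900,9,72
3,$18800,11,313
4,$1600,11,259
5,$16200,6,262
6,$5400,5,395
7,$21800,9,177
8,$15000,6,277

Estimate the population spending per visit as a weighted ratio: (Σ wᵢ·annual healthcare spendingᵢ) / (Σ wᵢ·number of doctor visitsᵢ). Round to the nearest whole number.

Σ wᵢ·y = 12200×314 + 22900×72 + 18800×313 + 1600×259 + 16200×262 + 5400×395 + 21800×177 + 15000×277
  = 3830800 + 1648800 + 5884400 + 414400 + 4244400 + 2133000 + 3858600 + 4155000 = 26169400
Σ wᵢ·x = 12×314 + 9×72 + 11×313 + 11×259 + 6×262 + 5×395 + 9×177 + 6×277
  = 17510
Ratio = 26169400 / 17510 = 1494.5403

1495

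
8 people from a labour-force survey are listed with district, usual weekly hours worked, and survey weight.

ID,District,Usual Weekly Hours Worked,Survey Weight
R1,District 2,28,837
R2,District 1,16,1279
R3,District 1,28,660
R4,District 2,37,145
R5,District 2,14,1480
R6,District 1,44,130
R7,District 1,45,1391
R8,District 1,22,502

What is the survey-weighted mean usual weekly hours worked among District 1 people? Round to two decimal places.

29.86

District 1 rows: R2, R3, R6, R7, R8
Weighted sum = 16×1279 + 28×660 + 44×130 + 45×1391 + 22×502
  = 118303
Sum of weights = 1279 + 660 + 130 + 1391 + 502 = 3962
Weighted mean = 118303 / 3962 = 29.859414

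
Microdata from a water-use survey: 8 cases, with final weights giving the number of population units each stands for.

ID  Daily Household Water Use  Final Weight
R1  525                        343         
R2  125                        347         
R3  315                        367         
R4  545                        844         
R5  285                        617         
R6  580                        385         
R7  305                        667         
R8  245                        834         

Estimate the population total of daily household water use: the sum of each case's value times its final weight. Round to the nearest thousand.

1606000

Weighted total = 525×343 + 125×347 + 315×367 + 545×844 + 285×617 + 580×385 + 305×667 + 245×834
  = 180075 + 43375 + 115605 + 459980 + 175845 + 223300 + 203435 + 204330 = 1605945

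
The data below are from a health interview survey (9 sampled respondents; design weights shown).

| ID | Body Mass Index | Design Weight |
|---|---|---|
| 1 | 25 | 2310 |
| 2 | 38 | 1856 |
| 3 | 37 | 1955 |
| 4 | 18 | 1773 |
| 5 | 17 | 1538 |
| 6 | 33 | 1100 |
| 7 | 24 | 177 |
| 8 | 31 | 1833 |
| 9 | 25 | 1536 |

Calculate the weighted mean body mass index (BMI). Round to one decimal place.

28.0

Weighted sum = 25×2310 + 38×1856 + 37×1955 + 18×1773 + 17×1538 + 33×1100 + 24×177 + 31×1833 + 25×1536
  = 57750 + 70528 + 72335 + 31914 + 26146 + 36300 + 4248 + 56823 + 38400 = 394444
Sum of weights = 2310 + 1856 + 1955 + 1773 + 1538 + 1100 + 177 + 1833 + 1536 = 14078
Weighted mean = 394444 / 14078 = 28.018469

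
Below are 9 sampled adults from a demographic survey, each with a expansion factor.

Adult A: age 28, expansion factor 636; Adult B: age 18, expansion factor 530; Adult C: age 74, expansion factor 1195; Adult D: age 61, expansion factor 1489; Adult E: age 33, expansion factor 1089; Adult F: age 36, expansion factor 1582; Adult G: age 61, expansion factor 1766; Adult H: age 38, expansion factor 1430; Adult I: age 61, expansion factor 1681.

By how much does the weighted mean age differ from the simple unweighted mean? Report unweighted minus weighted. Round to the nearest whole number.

-4

Unweighted sum = 410
Unweighted mean = 410 / 9 = 45.555556
Weighted sum = 28×636 + 18×530 + 74×1195 + 61×1489 + 33×1089 + 36×1582 + 61×1766 + 38×1430 + 61×1681
  = 17808 + 9540 + 88430 + 90829 + 35937 + 56952 + 107726 + 54340 + 102541 = 564103
Sum of weights = 636 + 530 + 1195 + 1489 + 1089 + 1582 + 1766 + 1430 + 1681 = 11398
Weighted mean = 564103 / 11398 = 49.491402
Difference (unweighted minus weighted) = -3.9358464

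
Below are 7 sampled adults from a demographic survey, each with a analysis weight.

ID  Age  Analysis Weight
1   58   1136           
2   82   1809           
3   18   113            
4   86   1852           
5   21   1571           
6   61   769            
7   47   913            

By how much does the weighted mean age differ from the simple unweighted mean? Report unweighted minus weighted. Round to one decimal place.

Unweighted sum = 373
Unweighted mean = 373 / 7 = 53.285714
Weighted sum = 58×1136 + 82×1809 + 18×113 + 86×1852 + 21×1571 + 61×769 + 47×913
  = 65888 + 148338 + 2034 + 159272 + 32991 + 46909 + 42911 = 498343
Sum of weights = 1136 + 1809 + 113 + 1852 + 1571 + 769 + 913 = 8163
Weighted mean = 498343 / 8163 = 61.049002
Difference (unweighted minus weighted) = -7.7632873

-7.8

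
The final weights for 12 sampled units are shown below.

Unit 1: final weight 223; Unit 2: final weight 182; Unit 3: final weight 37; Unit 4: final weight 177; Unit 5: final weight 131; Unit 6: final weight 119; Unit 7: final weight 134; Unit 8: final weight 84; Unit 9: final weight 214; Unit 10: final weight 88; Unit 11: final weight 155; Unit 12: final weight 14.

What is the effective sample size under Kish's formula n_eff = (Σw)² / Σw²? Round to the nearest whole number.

10

Σ wᵢ = 223 + 182 + 37 + 177 + 131 + 119 + 134 + 84 + 214 + 88 + 155 + 14 = 1558
Σ wᵢ² = 249646
n_eff = 1558² / 249646 = 2427364 / 249646 = 9.7232241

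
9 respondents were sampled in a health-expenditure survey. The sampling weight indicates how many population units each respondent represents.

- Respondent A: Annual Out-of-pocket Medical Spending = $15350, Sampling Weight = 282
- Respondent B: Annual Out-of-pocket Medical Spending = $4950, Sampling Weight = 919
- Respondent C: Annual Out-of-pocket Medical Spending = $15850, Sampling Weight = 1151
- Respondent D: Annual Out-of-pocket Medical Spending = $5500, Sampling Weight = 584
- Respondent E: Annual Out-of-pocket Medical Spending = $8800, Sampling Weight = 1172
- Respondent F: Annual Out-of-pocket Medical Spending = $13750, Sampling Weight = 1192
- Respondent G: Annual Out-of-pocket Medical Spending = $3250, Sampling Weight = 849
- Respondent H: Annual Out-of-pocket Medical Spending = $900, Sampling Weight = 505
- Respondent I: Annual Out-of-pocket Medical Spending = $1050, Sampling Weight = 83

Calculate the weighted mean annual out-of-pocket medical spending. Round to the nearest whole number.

Weighted sum = 15350×282 + 4950×919 + 15850×1151 + 5500×584 + 8800×1172 + 13750×1192 + 3250×849 + 900×505 + 1050×83
  = 4328700 + 4549050 + 18243350 + 3212000 + 10313600 + 16390000 + 2759250 + 454500 + 87150 = 60337600
Sum of weights = 282 + 919 + 1151 + 584 + 1172 + 1192 + 849 + 505 + 83 = 6737
Weighted mean = 60337600 / 6737 = 8956.1526

8956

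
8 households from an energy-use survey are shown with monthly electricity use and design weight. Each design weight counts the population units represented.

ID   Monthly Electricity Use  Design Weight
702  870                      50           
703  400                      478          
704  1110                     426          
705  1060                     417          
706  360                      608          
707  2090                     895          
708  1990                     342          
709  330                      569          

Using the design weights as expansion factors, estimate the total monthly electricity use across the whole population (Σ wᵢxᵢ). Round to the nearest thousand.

Weighted total = 4107360

4107000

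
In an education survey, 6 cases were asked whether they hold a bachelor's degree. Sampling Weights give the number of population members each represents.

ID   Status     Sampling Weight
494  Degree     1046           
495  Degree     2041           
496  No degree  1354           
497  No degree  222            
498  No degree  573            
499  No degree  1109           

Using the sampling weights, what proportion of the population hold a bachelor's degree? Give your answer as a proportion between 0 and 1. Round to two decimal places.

Sum of weights for 'Degree' = 1046 + 2041 = 3087
Total weight = 1046 + 2041 + 1354 + 222 + 573 + 1109 = 6345
Weighted proportion = 3087 / 6345 = 0.48652482

0.49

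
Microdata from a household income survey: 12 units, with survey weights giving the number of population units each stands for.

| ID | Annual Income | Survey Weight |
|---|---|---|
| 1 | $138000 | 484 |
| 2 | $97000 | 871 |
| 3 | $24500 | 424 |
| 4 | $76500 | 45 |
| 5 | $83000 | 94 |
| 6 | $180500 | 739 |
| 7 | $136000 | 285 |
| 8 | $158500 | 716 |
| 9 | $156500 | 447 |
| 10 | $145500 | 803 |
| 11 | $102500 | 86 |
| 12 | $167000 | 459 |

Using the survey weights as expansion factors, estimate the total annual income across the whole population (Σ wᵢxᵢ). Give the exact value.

Weighted total = 138000×484 + 97000×871 + 24500×424 + 76500×45 + 83000×94 + 180500×739 + 136000×285 + 158500×716 + 156500×447 + 145500×803 + 102500×86 + 167000×459
  = 730807000

730807000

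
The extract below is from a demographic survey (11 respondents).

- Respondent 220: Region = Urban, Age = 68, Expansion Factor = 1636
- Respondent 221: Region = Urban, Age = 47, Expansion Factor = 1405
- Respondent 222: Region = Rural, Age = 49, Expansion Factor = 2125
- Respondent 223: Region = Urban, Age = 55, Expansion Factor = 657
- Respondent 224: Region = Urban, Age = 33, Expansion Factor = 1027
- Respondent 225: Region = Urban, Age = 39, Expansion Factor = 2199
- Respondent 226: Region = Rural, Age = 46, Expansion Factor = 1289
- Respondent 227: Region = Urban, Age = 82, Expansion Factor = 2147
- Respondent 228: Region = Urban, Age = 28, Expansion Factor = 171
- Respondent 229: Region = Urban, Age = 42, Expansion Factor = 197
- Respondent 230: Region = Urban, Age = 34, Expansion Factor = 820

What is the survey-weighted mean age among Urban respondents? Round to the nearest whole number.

54

Urban rows: 220, 221, 223, 224, 225, 227, 228, 229, 230
Weighted sum = 68×1636 + 47×1405 + 55×657 + 33×1027 + 39×2199 + 82×2147 + 28×171 + 42×197 + 34×820
  = 550066
Sum of weights = 1636 + 1405 + 657 + 1027 + 2199 + 2147 + 171 + 197 + 820 = 10259
Weighted mean = 550066 / 10259 = 53.617896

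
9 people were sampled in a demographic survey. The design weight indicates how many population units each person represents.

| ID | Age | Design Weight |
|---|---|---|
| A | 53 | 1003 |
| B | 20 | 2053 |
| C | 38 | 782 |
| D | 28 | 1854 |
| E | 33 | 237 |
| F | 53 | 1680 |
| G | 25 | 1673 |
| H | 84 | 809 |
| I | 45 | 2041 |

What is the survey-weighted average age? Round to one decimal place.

39.1

Weighted sum = 53×1003 + 20×2053 + 38×782 + 28×1854 + 33×237 + 53×1680 + 25×1673 + 84×809 + 45×2041
  = 53159 + 41060 + 29716 + 51912 + 7821 + 89040 + 41825 + 67956 + 91845 = 474334
Sum of weights = 12132
Weighted mean = 474334 / 12132 = 39.097758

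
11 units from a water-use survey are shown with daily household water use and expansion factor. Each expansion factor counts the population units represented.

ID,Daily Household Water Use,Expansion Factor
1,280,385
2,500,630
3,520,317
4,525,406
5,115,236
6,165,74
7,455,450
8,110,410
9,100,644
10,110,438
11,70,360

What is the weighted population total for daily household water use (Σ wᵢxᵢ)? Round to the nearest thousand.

Weighted total = 280×385 + 500×630 + 520×317 + 525×406 + 115×236 + 165×74 + 455×450 + 110×410 + 100×644 + 110×438 + 70×360
  = 107800 + 315000 + 164840 + 213150 + 27140 + 12210 + 204750 + 45100 + 64400 + 48180 + 25200 = 1227770

1228000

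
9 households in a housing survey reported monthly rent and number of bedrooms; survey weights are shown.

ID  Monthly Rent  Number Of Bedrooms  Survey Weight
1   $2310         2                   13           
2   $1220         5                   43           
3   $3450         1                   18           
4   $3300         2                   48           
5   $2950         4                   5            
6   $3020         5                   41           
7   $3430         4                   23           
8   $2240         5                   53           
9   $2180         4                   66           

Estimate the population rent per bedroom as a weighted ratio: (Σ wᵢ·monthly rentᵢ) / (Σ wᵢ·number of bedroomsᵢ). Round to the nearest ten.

650

Σ wᵢ·y = 2310×13 + 1220×43 + 3450×18 + 3300×48 + 2950×5 + 3020×41 + 3430×23 + 2240×53 + 2180×66
  = 30030 + 52460 + 62100 + 158400 + 14750 + 123820 + 78890 + 118720 + 143880 = 783050
Σ wᵢ·x = 2×13 + 5×43 + 1×18 + 2×48 + 4×5 + 5×41 + 4×23 + 5×53 + 4×66
  = 26 + 215 + 18 + 96 + 20 + 205 + 92 + 265 + 264 = 1201
Ratio = 783050 / 1201 = 651.99833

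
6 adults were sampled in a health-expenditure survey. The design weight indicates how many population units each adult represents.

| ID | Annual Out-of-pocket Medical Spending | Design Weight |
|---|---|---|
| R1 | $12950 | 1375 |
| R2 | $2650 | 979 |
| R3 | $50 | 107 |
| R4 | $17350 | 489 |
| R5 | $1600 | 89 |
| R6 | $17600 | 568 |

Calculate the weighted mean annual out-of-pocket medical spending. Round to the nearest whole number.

Weighted sum = 12950×1375 + 2650×979 + 50×107 + 17350×489 + 1600×89 + 17600×568
  = 39029300
Sum of weights = 1375 + 979 + 107 + 489 + 89 + 568 = 3607
Weighted mean = 39029300 / 3607 = 10820.432

10820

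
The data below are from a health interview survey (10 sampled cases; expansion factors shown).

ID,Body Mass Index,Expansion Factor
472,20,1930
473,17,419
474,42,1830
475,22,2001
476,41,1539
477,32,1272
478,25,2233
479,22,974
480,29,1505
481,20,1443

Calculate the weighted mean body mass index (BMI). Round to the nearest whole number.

28

Weighted sum = 20×1930 + 17×419 + 42×1830 + 22×2001 + 41×1539 + 32×1272 + 25×2233 + 22×974 + 29×1505 + 20×1443
  = 420166
Sum of weights = 1930 + 419 + 1830 + 2001 + 1539 + 1272 + 2233 + 974 + 1505 + 1443 = 15146
Weighted mean = 420166 / 15146 = 27.741054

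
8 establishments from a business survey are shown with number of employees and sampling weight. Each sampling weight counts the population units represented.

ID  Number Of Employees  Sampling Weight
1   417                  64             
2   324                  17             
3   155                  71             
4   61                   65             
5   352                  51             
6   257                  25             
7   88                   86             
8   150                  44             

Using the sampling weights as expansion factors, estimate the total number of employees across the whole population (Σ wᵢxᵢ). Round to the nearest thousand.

Weighted total = 417×64 + 324×17 + 155×71 + 61×65 + 352×51 + 257×25 + 88×86 + 150×44
  = 85711

86000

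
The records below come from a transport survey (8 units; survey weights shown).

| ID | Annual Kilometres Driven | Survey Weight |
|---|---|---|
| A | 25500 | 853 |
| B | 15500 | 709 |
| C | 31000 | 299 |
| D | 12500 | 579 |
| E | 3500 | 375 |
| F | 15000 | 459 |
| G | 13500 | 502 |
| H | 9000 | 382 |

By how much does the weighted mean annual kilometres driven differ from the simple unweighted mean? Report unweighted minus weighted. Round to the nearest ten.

Unweighted sum = 25500 + 15500 + 31000 + 12500 + 3500 + 15000 + 13500 + 9000 = 125500
Unweighted mean = 125500 / 8 = 15687.5
Weighted sum = 67660000
Sum of weights = 853 + 709 + 299 + 579 + 375 + 459 + 502 + 382 = 4158
Weighted mean = 67660000 / 4158 = 16272.246
Difference (unweighted minus weighted) = -584.74627

-580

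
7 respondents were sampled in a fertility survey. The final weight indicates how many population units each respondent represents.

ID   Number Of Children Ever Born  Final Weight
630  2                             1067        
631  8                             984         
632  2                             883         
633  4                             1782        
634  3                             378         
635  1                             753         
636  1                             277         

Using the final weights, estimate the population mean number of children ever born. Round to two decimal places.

Weighted sum = 2×1067 + 8×984 + 2×883 + 4×1782 + 3×378 + 1×753 + 1×277
  = 21064
Sum of weights = 6124
Weighted mean = 21064 / 6124 = 3.439582

3.44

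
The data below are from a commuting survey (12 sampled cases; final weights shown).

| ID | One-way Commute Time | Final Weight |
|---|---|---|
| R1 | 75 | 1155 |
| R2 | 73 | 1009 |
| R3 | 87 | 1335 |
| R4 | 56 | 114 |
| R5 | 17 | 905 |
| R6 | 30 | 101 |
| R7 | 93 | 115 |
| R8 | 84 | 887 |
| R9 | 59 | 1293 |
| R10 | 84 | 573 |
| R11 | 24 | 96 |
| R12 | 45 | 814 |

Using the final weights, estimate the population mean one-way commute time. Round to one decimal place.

Weighted sum = 549782
Sum of weights = 1155 + 1009 + 1335 + 114 + 905 + 101 + 115 + 887 + 1293 + 573 + 96 + 814 = 8397
Weighted mean = 549782 / 8397 = 65.473622

65.5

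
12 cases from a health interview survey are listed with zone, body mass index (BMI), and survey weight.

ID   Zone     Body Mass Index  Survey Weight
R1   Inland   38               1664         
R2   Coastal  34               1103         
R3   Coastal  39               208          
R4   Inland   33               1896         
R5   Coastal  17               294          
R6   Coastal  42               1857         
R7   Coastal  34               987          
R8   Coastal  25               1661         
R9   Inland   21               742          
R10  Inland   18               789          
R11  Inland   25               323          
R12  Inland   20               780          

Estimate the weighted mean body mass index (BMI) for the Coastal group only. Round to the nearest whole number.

Coastal rows: R2, R3, R5, R6, R7, R8
Weighted sum = 203689
Sum of weights = 1103 + 208 + 294 + 1857 + 987 + 1661 = 6110
Weighted mean = 203689 / 6110 = 33.336989

33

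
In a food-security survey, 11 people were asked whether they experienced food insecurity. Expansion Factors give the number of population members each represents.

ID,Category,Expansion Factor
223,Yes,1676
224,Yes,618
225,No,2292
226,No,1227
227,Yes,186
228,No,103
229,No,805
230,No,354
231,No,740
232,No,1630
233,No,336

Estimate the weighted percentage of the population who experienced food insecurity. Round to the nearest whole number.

Sum of weights for 'Yes' = 1676 + 618 + 186 = 2480
Total weight = 1676 + 618 + 2292 + 1227 + 186 + 103 + 805 + 354 + 740 + 1630 + 336 = 9967
Weighted proportion = 2480 / 9967 = 0.24882111 → 24.882111%

25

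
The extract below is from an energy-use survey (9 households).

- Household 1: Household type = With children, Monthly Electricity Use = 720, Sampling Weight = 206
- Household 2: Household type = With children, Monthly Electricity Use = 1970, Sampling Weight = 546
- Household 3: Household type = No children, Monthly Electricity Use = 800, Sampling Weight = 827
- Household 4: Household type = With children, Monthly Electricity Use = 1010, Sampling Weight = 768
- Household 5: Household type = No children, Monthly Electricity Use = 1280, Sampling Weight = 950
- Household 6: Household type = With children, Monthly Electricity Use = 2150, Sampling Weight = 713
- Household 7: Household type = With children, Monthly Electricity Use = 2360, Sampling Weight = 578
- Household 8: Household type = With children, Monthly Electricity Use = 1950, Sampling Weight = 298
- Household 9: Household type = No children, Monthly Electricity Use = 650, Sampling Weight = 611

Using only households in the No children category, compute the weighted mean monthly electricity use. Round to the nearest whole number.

No children rows: 3, 5, 9
Weighted sum = 800×827 + 1280×950 + 650×611
  = 2274750
Sum of weights = 827 + 950 + 611 = 2388
Weighted mean = 2274750 / 2388 = 952.57538

953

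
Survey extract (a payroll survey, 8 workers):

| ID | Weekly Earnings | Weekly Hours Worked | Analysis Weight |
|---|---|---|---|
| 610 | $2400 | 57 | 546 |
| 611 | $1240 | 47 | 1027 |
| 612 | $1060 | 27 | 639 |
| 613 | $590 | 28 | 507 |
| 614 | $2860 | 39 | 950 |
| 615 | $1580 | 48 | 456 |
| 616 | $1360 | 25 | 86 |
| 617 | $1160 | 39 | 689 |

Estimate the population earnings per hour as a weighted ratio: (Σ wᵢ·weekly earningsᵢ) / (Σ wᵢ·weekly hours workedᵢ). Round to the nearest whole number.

40

Σ wᵢ·y = 2400×546 + 1240×1027 + 1060×639 + 590×507 + 2860×950 + 1580×456 + 1360×86 + 1160×689
  = 1310400 + 1273480 + 677340 + 299130 + 2717000 + 720480 + 116960 + 799240 = 7914030
Σ wᵢ·x = 57×546 + 47×1027 + 27×639 + 28×507 + 39×950 + 48×456 + 25×86 + 39×689
  = 31122 + 48269 + 17253 + 14196 + 37050 + 21888 + 2150 + 26871 = 198799
Ratio = 7914030 / 198799 = 39.809204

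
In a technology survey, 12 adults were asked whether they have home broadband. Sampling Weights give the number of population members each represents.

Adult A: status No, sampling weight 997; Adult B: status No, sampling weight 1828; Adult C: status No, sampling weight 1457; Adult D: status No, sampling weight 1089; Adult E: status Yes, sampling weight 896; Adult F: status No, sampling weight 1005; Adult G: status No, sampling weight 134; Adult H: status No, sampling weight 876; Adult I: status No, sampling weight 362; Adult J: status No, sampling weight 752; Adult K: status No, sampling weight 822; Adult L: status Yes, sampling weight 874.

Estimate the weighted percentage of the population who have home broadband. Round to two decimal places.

15.96

Sum of weights for 'Yes' = 896 + 874 = 1770
Total weight = 997 + 1828 + 1457 + 1089 + 896 + 1005 + 134 + 876 + 362 + 752 + 822 + 874 = 11092
Weighted proportion = 1770 / 11092 = 0.15957447 → 15.957447%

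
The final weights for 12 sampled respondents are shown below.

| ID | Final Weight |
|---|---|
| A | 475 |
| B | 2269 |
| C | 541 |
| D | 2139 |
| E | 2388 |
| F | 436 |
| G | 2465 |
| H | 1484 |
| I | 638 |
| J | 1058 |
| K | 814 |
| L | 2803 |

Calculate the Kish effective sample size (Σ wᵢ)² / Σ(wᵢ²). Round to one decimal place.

Σ wᵢ = 475 + 2269 + 541 + 2139 + 2388 + 436 + 2465 + 1484 + 638 + 1058 + 814 + 2803 = 17510
Σ wᵢ² = 34458922
n_eff = 17510² / 34458922 = 306600100 / 34458922 = 8.8975534

8.9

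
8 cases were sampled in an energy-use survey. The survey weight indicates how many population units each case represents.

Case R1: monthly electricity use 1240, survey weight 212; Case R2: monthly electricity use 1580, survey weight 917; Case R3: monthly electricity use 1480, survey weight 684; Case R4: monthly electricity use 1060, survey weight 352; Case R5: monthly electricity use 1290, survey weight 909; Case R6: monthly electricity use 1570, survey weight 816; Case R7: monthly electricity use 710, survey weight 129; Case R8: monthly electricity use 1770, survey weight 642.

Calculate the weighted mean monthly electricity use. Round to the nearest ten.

Weighted sum = 1240×212 + 1580×917 + 1480×684 + 1060×352 + 1290×909 + 1570×816 + 710×129 + 1770×642
  = 262880 + 1448860 + 1012320 + 373120 + 1172610 + 1281120 + 91590 + 1136340 = 6778840
Sum of weights = 212 + 917 + 684 + 352 + 909 + 816 + 129 + 642 = 4661
Weighted mean = 6778840 / 4661 = 1454.3746

1450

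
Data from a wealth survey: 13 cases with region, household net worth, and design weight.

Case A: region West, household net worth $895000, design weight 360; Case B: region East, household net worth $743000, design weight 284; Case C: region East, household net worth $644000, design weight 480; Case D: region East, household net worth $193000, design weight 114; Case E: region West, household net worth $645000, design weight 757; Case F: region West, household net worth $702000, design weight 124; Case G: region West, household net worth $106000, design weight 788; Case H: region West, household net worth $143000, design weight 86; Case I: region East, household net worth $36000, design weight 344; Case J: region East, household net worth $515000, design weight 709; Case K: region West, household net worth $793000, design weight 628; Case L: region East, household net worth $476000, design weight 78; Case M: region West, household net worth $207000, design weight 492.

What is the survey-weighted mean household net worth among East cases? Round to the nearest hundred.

East rows: B, C, D, I, J, L
Weighted sum = 743000×284 + 644000×480 + 193000×114 + 36000×344 + 515000×709 + 476000×78
  = 956781000
Sum of weights = 284 + 480 + 114 + 344 + 709 + 78 = 2009
Weighted mean = 956781000 / 2009 = 476247.39

476200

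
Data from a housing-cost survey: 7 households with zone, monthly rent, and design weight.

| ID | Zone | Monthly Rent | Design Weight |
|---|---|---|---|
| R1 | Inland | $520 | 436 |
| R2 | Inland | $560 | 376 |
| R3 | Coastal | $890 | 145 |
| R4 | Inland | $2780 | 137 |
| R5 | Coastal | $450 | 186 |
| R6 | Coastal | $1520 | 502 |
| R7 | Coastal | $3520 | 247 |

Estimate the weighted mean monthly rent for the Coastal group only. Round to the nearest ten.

Coastal rows: R3, R5, R6, R7
Weighted sum = 890×145 + 450×186 + 1520×502 + 3520×247
  = 129050 + 83700 + 763040 + 869440 = 1845230
Sum of weights = 145 + 186 + 502 + 247 = 1080
Weighted mean = 1845230 / 1080 = 1708.5463

1710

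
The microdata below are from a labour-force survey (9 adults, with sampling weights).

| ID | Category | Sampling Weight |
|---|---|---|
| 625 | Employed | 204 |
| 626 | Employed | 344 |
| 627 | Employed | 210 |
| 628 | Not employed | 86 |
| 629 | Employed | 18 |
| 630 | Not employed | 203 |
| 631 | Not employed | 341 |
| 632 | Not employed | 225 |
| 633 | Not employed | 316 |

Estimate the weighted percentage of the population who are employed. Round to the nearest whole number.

Sum of weights for 'Employed' = 204 + 344 + 210 + 18 = 776
Total weight = 204 + 344 + 210 + 86 + 18 + 203 + 341 + 225 + 316 = 1947
Weighted proportion = 776 / 1947 = 0.39856189 → 39.856189%

40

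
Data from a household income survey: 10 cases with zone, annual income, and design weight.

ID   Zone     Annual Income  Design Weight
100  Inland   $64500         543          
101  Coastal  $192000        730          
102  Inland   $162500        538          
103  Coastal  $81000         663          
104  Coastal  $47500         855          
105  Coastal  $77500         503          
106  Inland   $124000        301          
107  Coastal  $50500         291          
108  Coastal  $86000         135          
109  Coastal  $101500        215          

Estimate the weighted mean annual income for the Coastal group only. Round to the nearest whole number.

94807

Coastal rows: 101, 103, 104, 105, 107, 108, 109
Weighted sum = 192000×730 + 81000×663 + 47500×855 + 77500×503 + 50500×291 + 86000×135 + 101500×215
  = 140160000 + 53703000 + 40612500 + 38982500 + 14695500 + 11610000 + 21822500 = 321586000
Sum of weights = 3392
Weighted mean = 321586000 / 3392 = 94807.193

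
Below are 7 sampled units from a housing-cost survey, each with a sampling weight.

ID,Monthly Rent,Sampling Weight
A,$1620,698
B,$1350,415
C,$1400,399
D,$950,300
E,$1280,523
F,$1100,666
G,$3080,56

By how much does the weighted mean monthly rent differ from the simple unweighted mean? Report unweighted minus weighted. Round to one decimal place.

Unweighted sum = 1620 + 1350 + 1400 + 950 + 1280 + 1100 + 3080 = 10780
Unweighted mean = 10780 / 7 = 1540
Weighted sum = 1620×698 + 1350×415 + 1400×399 + 950×300 + 1280×523 + 1100×666 + 3080×56
  = 1130760 + 560250 + 558600 + 285000 + 669440 + 732600 + 172480 = 4109130
Sum of weights = 3057
Weighted mean = 4109130 / 3057 = 1344.1708
Difference (unweighted minus weighted) = 195.82924

195.8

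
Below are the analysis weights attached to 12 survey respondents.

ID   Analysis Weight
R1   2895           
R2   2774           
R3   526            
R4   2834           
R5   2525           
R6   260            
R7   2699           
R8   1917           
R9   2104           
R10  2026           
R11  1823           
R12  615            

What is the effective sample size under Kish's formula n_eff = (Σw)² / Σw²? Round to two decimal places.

Σ wᵢ = 2895 + 2774 + 526 + 2834 + 2525 + 260 + 2699 + 1917 + 2104 + 2026 + 1823 + 615 = 22998
Σ wᵢ² = 54020094
n_eff = 22998² / 54020094 = 528908004 / 54020094 = 9.7909493

9.79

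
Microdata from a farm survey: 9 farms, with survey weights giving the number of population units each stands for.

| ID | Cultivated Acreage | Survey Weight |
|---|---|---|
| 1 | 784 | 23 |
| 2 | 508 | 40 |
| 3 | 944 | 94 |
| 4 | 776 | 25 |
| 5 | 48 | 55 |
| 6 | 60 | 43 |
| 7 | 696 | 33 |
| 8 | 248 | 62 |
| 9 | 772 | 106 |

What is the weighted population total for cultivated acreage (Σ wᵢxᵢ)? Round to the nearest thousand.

Weighted total = 784×23 + 508×40 + 944×94 + 776×25 + 48×55 + 60×43 + 696×33 + 248×62 + 772×106
  = 271884

272000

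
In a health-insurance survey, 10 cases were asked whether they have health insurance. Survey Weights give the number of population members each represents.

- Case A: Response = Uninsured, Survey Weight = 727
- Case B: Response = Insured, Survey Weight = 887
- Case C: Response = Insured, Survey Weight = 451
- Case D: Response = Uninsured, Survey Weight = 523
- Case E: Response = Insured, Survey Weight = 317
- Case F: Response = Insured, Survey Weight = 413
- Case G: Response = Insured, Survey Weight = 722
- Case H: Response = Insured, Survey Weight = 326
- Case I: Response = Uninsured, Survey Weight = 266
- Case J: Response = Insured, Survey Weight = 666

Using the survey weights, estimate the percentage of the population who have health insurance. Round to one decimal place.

Sum of weights for 'Insured' = 887 + 451 + 317 + 413 + 722 + 326 + 666 = 3782
Total weight = 5298
Weighted proportion = 3782 / 5298 = 0.71385428 → 71.385428%

71.4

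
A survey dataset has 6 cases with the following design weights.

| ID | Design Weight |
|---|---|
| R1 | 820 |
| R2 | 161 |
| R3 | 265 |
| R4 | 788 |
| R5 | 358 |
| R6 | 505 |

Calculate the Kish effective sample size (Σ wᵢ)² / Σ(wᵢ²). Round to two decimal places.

Σ wᵢ = 820 + 161 + 265 + 788 + 358 + 505 = 2897
Σ wᵢ² = 672400 + 25921 + 70225 + 620944 + 128164 + 255025 = 1772679
n_eff = 2897² / 1772679 = 8392609 / 1772679 = 4.7344212

4.73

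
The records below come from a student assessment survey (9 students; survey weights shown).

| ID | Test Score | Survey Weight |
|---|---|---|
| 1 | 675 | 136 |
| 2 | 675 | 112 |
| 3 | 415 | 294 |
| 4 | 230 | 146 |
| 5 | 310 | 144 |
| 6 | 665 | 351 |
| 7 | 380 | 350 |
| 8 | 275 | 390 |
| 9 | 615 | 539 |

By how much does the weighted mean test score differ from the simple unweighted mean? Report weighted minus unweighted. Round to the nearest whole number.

Unweighted sum = 675 + 675 + 415 + 230 + 310 + 665 + 380 + 275 + 615 = 4240
Unweighted mean = 4240 / 9 = 471.11111
Weighted sum = 675×136 + 675×112 + 415×294 + 230×146 + 310×144 + 665×351 + 380×350 + 275×390 + 615×539
  = 91800 + 75600 + 122010 + 33580 + 44640 + 233415 + 133000 + 107250 + 331485 = 1172780
Sum of weights = 136 + 112 + 294 + 146 + 144 + 351 + 350 + 390 + 539 = 2462
Weighted mean = 1172780 / 2462 = 476.35256
Difference (weighted minus unweighted) = 5.2414478

5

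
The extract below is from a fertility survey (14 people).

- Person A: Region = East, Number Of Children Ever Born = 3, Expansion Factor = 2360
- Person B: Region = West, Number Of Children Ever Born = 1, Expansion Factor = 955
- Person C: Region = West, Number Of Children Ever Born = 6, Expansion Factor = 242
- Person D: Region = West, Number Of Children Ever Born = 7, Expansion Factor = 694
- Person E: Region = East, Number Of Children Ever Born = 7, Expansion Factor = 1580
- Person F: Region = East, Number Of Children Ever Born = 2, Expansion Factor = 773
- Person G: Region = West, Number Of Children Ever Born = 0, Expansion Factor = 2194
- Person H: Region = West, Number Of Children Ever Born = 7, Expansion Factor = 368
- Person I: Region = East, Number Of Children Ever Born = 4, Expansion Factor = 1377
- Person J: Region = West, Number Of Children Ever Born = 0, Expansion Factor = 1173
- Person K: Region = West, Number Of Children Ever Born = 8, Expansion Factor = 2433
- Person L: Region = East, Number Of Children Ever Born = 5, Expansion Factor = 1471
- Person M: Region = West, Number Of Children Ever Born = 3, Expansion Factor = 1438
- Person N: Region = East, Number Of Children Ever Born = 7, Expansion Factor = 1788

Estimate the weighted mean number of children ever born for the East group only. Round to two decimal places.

4.82

East rows: A, E, F, I, L, N
Weighted sum = 45065
Sum of weights = 2360 + 1580 + 773 + 1377 + 1471 + 1788 = 9349
Weighted mean = 45065 / 9349 = 4.8203016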